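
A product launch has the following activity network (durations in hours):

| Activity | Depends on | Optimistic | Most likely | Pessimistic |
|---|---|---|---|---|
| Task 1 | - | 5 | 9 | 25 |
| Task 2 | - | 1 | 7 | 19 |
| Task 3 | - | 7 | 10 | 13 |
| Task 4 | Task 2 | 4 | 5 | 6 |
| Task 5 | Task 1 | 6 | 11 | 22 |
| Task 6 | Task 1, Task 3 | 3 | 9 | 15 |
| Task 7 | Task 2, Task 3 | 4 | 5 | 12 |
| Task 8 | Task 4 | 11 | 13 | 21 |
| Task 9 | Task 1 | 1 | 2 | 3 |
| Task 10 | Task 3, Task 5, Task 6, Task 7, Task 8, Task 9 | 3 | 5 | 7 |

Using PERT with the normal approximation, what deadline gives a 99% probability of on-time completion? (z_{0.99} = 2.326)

40.2 hours

te_Task 1 = (5 + 4·9 + 25)/6 = 66/6 = 11; σ²_Task 1 = ((25−5)/6)² = 11.111
te_Task 2 = (1 + 4·7 + 19)/6 = 48/6 = 8; σ²_Task 2 = ((19−1)/6)² = 9.000
te_Task 3 = (7 + 4·10 + 13)/6 = 60/6 = 10; σ²_Task 3 = ((13−7)/6)² = 1.000
te_Task 4 = (4 + 4·5 + 6)/6 = 30/6 = 5; σ²_Task 4 = ((6−4)/6)² = 0.111
te_Task 5 = (6 + 4·11 + 22)/6 = 72/6 = 12; σ²_Task 5 = ((22−6)/6)² = 7.111
te_Task 6 = (3 + 4·9 + 15)/6 = 54/6 = 9; σ²_Task 6 = ((15−3)/6)² = 4.000
te_Task 7 = (4 + 4·5 + 12)/6 = 36/6 = 6; σ²_Task 7 = ((12−4)/6)² = 1.778
te_Task 8 = (11 + 4·13 + 21)/6 = 84/6 = 14; σ²_Task 8 = ((21−11)/6)² = 2.778
te_Task 9 = (1 + 4·2 + 3)/6 = 12/6 = 2; σ²_Task 9 = ((3−1)/6)² = 0.111
te_Task 10 = (3 + 4·5 + 7)/6 = 30/6 = 5; σ²_Task 10 = ((7−3)/6)² = 0.444

Forward pass:
ES_Task 1 = 0; EF_Task 1 = 11
ES_Task 2 = 0; EF_Task 2 = 8
ES_Task 3 = 0; EF_Task 3 = 10
ES_Task 4 = 8; EF_Task 4 = 8+5 = 13
ES_Task 5 = 11; EF_Task 5 = 11+12 = 23
ES_Task 6 = max(EF_Task 1=11, EF_Task 3=10) = 11; EF_Task 6 = 11+9 = 20
ES_Task 7 = max(EF_Task 2=8, EF_Task 3=10) = 10; EF_Task 7 = 10+6 = 16
ES_Task 8 = 13; EF_Task 8 = 13+14 = 27
ES_Task 9 = 11; EF_Task 9 = 11+2 = 13
ES_Task 10 = max(EF_Task 3=10, EF_Task 5=23, EF_Task 6=20, EF_Task 7=16, EF_Task 8=27, EF_Task 9=13) = 27; EF_Task 10 = 27+5 = 32
Expected project duration μ = 32 hours. Critical path: Task 2 → Task 4 → Task 8 → Task 10.

Variance along critical path = 9.000 + 0.111 + 2.778 + 0.444 = 12.333; σ = 3.512 hours.
D = μ + z·σ = 32 + 2.326·3.512 = 40.2 hours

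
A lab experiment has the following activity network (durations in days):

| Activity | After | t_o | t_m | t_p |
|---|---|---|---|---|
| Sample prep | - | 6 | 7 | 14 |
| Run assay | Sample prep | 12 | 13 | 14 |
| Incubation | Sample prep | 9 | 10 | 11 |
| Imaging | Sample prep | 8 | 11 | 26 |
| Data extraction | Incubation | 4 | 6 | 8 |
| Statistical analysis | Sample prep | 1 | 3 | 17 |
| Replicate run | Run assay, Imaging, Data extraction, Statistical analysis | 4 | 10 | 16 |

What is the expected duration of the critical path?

te_Sample prep = (6 + 4·7 + 14)/6 = 48/6 = 8
te_Run assay = (12 + 4·13 + 14)/6 = 78/6 = 13
te_Incubation = (9 + 4·10 + 11)/6 = 60/6 = 10
te_Imaging = (8 + 4·11 + 26)/6 = 78/6 = 13
te_Data extraction = (4 + 4·6 + 8)/6 = 36/6 = 6
te_Statistical analysis = (1 + 4·3 + 17)/6 = 30/6 = 5
te_Replicate run = (4 + 4·10 + 16)/6 = 60/6 = 10

Forward pass:
ES_Sample prep = 0; EF_Sample prep = 8
ES_Run assay = 8; EF_Run assay = 8+13 = 21
ES_Incubation = 8; EF_Incubation = 8+10 = 18
ES_Imaging = 8; EF_Imaging = 8+13 = 21
ES_Data extraction = 18; EF_Data extraction = 18+6 = 24
ES_Statistical analysis = 8; EF_Statistical analysis = 8+5 = 13
ES_Replicate run = max(EF_Run assay=21, EF_Imaging=21, EF_Data extraction=24, EF_Statistical analysis=13) = 24; EF_Replicate run = 24+10 = 34
Expected project duration μ = 34 days. Critical path: Sample prep → Incubation → Data extraction → Replicate run.

34 days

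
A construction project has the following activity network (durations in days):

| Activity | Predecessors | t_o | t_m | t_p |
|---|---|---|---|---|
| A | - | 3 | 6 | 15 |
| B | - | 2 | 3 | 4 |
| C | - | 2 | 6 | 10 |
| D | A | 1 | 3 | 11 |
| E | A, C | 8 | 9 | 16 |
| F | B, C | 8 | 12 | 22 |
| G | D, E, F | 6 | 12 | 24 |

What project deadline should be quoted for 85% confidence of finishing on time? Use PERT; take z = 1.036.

te_A = (3 + 4·6 + 15)/6 = 42/6 = 7; σ²_A = ((15−3)/6)² = 4.000
te_B = (2 + 4·3 + 4)/6 = 18/6 = 3; σ²_B = ((4−2)/6)² = 0.111
te_C = (2 + 4·6 + 10)/6 = 36/6 = 6; σ²_C = ((10−2)/6)² = 1.778
te_D = (1 + 4·3 + 11)/6 = 24/6 = 4; σ²_D = ((11−1)/6)² = 2.778
te_E = (8 + 4·9 + 16)/6 = 60/6 = 10; σ²_E = ((16−8)/6)² = 1.778
te_F = (8 + 4·12 + 22)/6 = 78/6 = 13; σ²_F = ((22−8)/6)² = 5.444
te_G = (6 + 4·12 + 24)/6 = 78/6 = 13; σ²_G = ((24−6)/6)² = 9.000

Forward pass:
ES_A = 0; EF_A = 7
ES_B = 0; EF_B = 3
ES_C = 0; EF_C = 6
ES_D = 7; EF_D = 7+4 = 11
ES_E = max(EF_A=7, EF_C=6) = 7; EF_E = 7+10 = 17
ES_F = max(EF_B=3, EF_C=6) = 6; EF_F = 6+13 = 19
ES_G = max(EF_D=11, EF_E=17, EF_F=19) = 19; EF_G = 19+13 = 32
Expected project duration μ = 32 days. Critical path: C → F → G.

Variance along critical path = 1.778 + 5.444 + 9.000 = 16.222; σ = 4.028 days.
D = μ + z·σ = 32 + 1.036·4.028 = 36.2 days

36.2 days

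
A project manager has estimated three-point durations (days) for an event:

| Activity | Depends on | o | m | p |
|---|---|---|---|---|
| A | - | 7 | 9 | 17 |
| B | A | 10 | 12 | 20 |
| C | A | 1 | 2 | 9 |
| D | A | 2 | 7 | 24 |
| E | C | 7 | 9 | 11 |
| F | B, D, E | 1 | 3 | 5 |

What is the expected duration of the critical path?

26 days

te_A = (7 + 4·9 + 17)/6 = 60/6 = 10
te_B = (10 + 4·12 + 20)/6 = 78/6 = 13
te_C = (1 + 4·2 + 9)/6 = 18/6 = 3
te_D = (2 + 4·7 + 24)/6 = 54/6 = 9
te_E = (7 + 4·9 + 11)/6 = 54/6 = 9
te_F = (1 + 4·3 + 5)/6 = 18/6 = 3

Forward pass:
ES_A = 0; EF_A = 10
ES_B = 10; EF_B = 10+13 = 23
ES_C = 10; EF_C = 10+3 = 13
ES_D = 10; EF_D = 10+9 = 19
ES_E = 13; EF_E = 13+9 = 22
ES_F = max(EF_B=23, EF_D=19, EF_E=22) = 23; EF_F = 23+3 = 26
Expected project duration μ = 26 days. Critical path: A → B → F.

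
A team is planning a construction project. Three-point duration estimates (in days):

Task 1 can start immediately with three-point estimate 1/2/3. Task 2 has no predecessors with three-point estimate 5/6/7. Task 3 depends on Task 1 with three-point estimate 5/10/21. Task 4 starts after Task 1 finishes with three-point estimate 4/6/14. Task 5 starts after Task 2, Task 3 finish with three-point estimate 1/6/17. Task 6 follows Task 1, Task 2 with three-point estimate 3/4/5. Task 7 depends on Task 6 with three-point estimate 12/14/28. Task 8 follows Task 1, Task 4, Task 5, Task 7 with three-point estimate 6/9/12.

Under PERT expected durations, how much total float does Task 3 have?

6 days

te_Task 1 = (1 + 4·2 + 3)/6 = 12/6 = 2
te_Task 2 = (5 + 4·6 + 7)/6 = 36/6 = 6
te_Task 3 = (5 + 4·10 + 21)/6 = 66/6 = 11
te_Task 4 = (4 + 4·6 + 14)/6 = 42/6 = 7
te_Task 5 = (1 + 4·6 + 17)/6 = 42/6 = 7
te_Task 6 = (3 + 4·4 + 5)/6 = 24/6 = 4
te_Task 7 = (12 + 4·14 + 28)/6 = 96/6 = 16
te_Task 8 = (6 + 4·9 + 12)/6 = 54/6 = 9

Forward pass:
ES_Task 1 = 0; EF_Task 1 = 2
ES_Task 2 = 0; EF_Task 2 = 6
ES_Task 3 = 2; EF_Task 3 = 2+11 = 13
ES_Task 4 = 2; EF_Task 4 = 2+7 = 9
ES_Task 5 = max(EF_Task 2=6, EF_Task 3=13) = 13; EF_Task 5 = 13+7 = 20
ES_Task 6 = max(EF_Task 1=2, EF_Task 2=6) = 6; EF_Task 6 = 6+4 = 10
ES_Task 7 = 10; EF_Task 7 = 10+16 = 26
ES_Task 8 = max(EF_Task 1=2, EF_Task 4=9, EF_Task 5=20, EF_Task 7=26) = 26; EF_Task 8 = 26+9 = 35
Expected project duration μ = 35 days. Critical path: Task 2 → Task 6 → Task 7 → Task 8.

Backward pass:
LF_Task 8 = 35; LS_Task 8 = 35−9 = 26
LF_Task 7 = LS_Task 8 = 26; LS_Task 7 = 26−16 = 10
LF_Task 6 = LS_Task 7 = 10; LS_Task 6 = 10−4 = 6
LF_Task 5 = LS_Task 8 = 26; LS_Task 5 = 26−7 = 19
LF_Task 4 = LS_Task 8 = 26; LS_Task 4 = 26−7 = 19
LF_Task 3 = LS_Task 5 = 19; LS_Task 3 = 19−11 = 8
LF_Task 2 = min(LS_Task 5=19, LS_Task 6=6) = 6; LS_Task 2 = 6−6 = 0
LF_Task 1 = min(LS_Task 3=8, LS_Task 4=19, LS_Task 6=6, LS_Task 8=26) = 6; LS_Task 1 = 6−2 = 4
Slack_Task 3 = LS_Task 3 − ES_Task 3 = 8 − 2 = 6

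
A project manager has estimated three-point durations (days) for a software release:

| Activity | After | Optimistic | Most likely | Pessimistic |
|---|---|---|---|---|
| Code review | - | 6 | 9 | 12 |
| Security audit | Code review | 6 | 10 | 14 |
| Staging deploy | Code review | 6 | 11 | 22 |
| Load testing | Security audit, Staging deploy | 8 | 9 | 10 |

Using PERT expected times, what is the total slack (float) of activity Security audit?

2 days

te_Code review = (6 + 4·9 + 12)/6 = 54/6 = 9
te_Security audit = (6 + 4·10 + 14)/6 = 60/6 = 10
te_Staging deploy = (6 + 4·11 + 22)/6 = 72/6 = 12
te_Load testing = (8 + 4·9 + 10)/6 = 54/6 = 9

Forward pass:
ES_Code review = 0; EF_Code review = 9
ES_Security audit = 9; EF_Security audit = 9+10 = 19
ES_Staging deploy = 9; EF_Staging deploy = 9+12 = 21
ES_Load testing = max(EF_Security audit=19, EF_Staging deploy=21) = 21; EF_Load testing = 21+9 = 30
Expected project duration μ = 30 days. Critical path: Code review → Staging deploy → Load testing.

Backward pass:
LF_Load testing = 30; LS_Load testing = 30−9 = 21
LF_Staging deploy = LS_Load testing = 21; LS_Staging deploy = 21−12 = 9
LF_Security audit = LS_Load testing = 21; LS_Security audit = 21−10 = 11
LF_Code review = min(LS_Security audit=11, LS_Staging deploy=9) = 9; LS_Code review = 9−9 = 0
Slack_Security audit = LS_Security audit − ES_Security audit = 11 − 9 = 2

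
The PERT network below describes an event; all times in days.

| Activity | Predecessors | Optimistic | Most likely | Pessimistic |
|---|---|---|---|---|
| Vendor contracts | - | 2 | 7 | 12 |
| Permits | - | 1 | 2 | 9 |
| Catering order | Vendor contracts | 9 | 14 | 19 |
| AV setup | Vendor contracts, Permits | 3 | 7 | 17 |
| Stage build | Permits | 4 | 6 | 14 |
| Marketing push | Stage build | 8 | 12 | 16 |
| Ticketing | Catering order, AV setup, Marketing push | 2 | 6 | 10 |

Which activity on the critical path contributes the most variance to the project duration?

Stage build

te_Vendor contracts = (2 + 4·7 + 12)/6 = 42/6 = 7; σ²_Vendor contracts = ((12−2)/6)² = 2.778
te_Permits = (1 + 4·2 + 9)/6 = 18/6 = 3; σ²_Permits = ((9−1)/6)² = 1.778
te_Catering order = (9 + 4·14 + 19)/6 = 84/6 = 14; σ²_Catering order = ((19−9)/6)² = 2.778
te_AV setup = (3 + 4·7 + 17)/6 = 48/6 = 8; σ²_AV setup = ((17−3)/6)² = 5.444
te_Stage build = (4 + 4·6 + 14)/6 = 42/6 = 7; σ²_Stage build = ((14−4)/6)² = 2.778
te_Marketing push = (8 + 4·12 + 16)/6 = 72/6 = 12; σ²_Marketing push = ((16−8)/6)² = 1.778
te_Ticketing = (2 + 4·6 + 10)/6 = 36/6 = 6; σ²_Ticketing = ((10−2)/6)² = 1.778

Forward pass:
ES_Vendor contracts = 0; EF_Vendor contracts = 7
ES_Permits = 0; EF_Permits = 3
ES_Catering order = 7; EF_Catering order = 7+14 = 21
ES_AV setup = max(EF_Vendor contracts=7, EF_Permits=3) = 7; EF_AV setup = 7+8 = 15
ES_Stage build = 3; EF_Stage build = 3+7 = 10
ES_Marketing push = 10; EF_Marketing push = 10+12 = 22
ES_Ticketing = max(EF_Catering order=21, EF_AV setup=15, EF_Marketing push=22) = 22; EF_Ticketing = 22+6 = 28
Expected project duration μ = 28 days. Critical path: Permits → Stage build → Marketing push → Ticketing.

Variances on critical path: σ²_Permits=1.778, σ²_Stage build=2.778, σ²_Marketing push=1.778, σ²_Ticketing=1.778.
Largest is σ²_Stage build = 2.778.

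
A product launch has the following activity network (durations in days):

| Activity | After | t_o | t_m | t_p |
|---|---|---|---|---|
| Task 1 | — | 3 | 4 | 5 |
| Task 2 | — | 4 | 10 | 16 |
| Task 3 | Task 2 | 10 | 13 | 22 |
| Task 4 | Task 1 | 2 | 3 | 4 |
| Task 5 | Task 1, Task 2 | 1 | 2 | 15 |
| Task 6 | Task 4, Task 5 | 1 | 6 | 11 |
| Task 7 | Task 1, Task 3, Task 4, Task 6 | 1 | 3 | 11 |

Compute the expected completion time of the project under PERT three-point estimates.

te_Task 1 = (3 + 4·4 + 5)/6 = 24/6 = 4
te_Task 2 = (4 + 4·10 + 16)/6 = 60/6 = 10
te_Task 3 = (10 + 4·13 + 22)/6 = 84/6 = 14
te_Task 4 = (2 + 4·3 + 4)/6 = 18/6 = 3
te_Task 5 = (1 + 4·2 + 15)/6 = 24/6 = 4
te_Task 6 = (1 + 4·6 + 11)/6 = 36/6 = 6
te_Task 7 = (1 + 4·3 + 11)/6 = 24/6 = 4

Forward pass:
ES_Task 1 = 0; EF_Task 1 = 4
ES_Task 2 = 0; EF_Task 2 = 10
ES_Task 3 = 10; EF_Task 3 = 10+14 = 24
ES_Task 4 = 4; EF_Task 4 = 4+3 = 7
ES_Task 5 = max(EF_Task 1=4, EF_Task 2=10) = 10; EF_Task 5 = 10+4 = 14
ES_Task 6 = max(EF_Task 4=7, EF_Task 5=14) = 14; EF_Task 6 = 14+6 = 20
ES_Task 7 = max(EF_Task 1=4, EF_Task 3=24, EF_Task 4=7, EF_Task 6=20) = 24; EF_Task 7 = 24+4 = 28
Expected project duration μ = 28 days. Critical path: Task 2 → Task 3 → Task 7.

28 days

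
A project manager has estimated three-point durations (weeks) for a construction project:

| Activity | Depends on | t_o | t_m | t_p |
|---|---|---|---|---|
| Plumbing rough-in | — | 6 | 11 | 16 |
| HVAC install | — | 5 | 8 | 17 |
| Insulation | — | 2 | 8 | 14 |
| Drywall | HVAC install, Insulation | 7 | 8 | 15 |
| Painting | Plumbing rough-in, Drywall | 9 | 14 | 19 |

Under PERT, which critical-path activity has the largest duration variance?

HVAC install

te_Plumbing rough-in = (6 + 4·11 + 16)/6 = 66/6 = 11; σ²_Plumbing rough-in = ((16−6)/6)² = 2.778
te_HVAC install = (5 + 4·8 + 17)/6 = 54/6 = 9; σ²_HVAC install = ((17−5)/6)² = 4.000
te_Insulation = (2 + 4·8 + 14)/6 = 48/6 = 8; σ²_Insulation = ((14−2)/6)² = 4.000
te_Drywall = (7 + 4·8 + 15)/6 = 54/6 = 9; σ²_Drywall = ((15−7)/6)² = 1.778
te_Painting = (9 + 4·14 + 19)/6 = 84/6 = 14; σ²_Painting = ((19−9)/6)² = 2.778

Forward pass:
ES_Plumbing rough-in = 0; EF_Plumbing rough-in = 11
ES_HVAC install = 0; EF_HVAC install = 9
ES_Insulation = 0; EF_Insulation = 8
ES_Drywall = max(EF_HVAC install=9, EF_Insulation=8) = 9; EF_Drywall = 9+9 = 18
ES_Painting = max(EF_Plumbing rough-in=11, EF_Drywall=18) = 18; EF_Painting = 18+14 = 32
Expected project duration μ = 32 weeks. Critical path: HVAC install → Drywall → Painting.

Variances on critical path: σ²_HVAC install=4.000, σ²_Drywall=1.778, σ²_Painting=2.778.
Largest is σ²_HVAC install = 4.000.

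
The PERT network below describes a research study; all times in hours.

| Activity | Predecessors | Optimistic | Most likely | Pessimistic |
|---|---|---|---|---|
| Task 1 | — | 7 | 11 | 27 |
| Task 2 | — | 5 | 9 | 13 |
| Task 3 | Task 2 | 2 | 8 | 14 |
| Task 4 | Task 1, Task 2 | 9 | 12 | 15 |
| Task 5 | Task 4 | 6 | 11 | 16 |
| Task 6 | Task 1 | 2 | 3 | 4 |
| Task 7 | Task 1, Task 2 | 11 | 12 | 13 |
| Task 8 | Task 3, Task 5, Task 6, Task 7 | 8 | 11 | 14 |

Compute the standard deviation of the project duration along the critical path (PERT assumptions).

3.99 hours

te_Task 1 = (7 + 4·11 + 27)/6 = 78/6 = 13; σ²_Task 1 = ((27−7)/6)² = 11.111
te_Task 2 = (5 + 4·9 + 13)/6 = 54/6 = 9; σ²_Task 2 = ((13−5)/6)² = 1.778
te_Task 3 = (2 + 4·8 + 14)/6 = 48/6 = 8; σ²_Task 3 = ((14−2)/6)² = 4.000
te_Task 4 = (9 + 4·12 + 15)/6 = 72/6 = 12; σ²_Task 4 = ((15−9)/6)² = 1.000
te_Task 5 = (6 + 4·11 + 16)/6 = 66/6 = 11; σ²_Task 5 = ((16−6)/6)² = 2.778
te_Task 6 = (2 + 4·3 + 4)/6 = 18/6 = 3; σ²_Task 6 = ((4−2)/6)² = 0.111
te_Task 7 = (11 + 4·12 + 13)/6 = 72/6 = 12; σ²_Task 7 = ((13−11)/6)² = 0.111
te_Task 8 = (8 + 4·11 + 14)/6 = 66/6 = 11; σ²_Task 8 = ((14−8)/6)² = 1.000

Forward pass:
ES_Task 1 = 0; EF_Task 1 = 13
ES_Task 2 = 0; EF_Task 2 = 9
ES_Task 3 = 9; EF_Task 3 = 9+8 = 17
ES_Task 4 = max(EF_Task 1=13, EF_Task 2=9) = 13; EF_Task 4 = 13+12 = 25
ES_Task 5 = 25; EF_Task 5 = 25+11 = 36
ES_Task 6 = 13; EF_Task 6 = 13+3 = 16
ES_Task 7 = max(EF_Task 1=13, EF_Task 2=9) = 13; EF_Task 7 = 13+12 = 25
ES_Task 8 = max(EF_Task 3=17, EF_Task 5=36, EF_Task 6=16, EF_Task 7=25) = 36; EF_Task 8 = 36+11 = 47
Expected project duration μ = 47 hours. Critical path: Task 1 → Task 4 → Task 5 → Task 8.

Variance along critical path = 11.111 + 1.000 + 2.778 + 1.000 = 15.889
σ = √15.889 = 3.986 hours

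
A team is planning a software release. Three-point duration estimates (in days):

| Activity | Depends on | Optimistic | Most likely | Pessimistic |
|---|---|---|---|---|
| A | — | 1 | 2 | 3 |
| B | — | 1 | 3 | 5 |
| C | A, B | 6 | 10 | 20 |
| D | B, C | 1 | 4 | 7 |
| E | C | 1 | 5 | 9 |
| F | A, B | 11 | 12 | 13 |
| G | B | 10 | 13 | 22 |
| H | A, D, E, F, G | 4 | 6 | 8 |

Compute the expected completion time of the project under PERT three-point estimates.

25 days

te_A = (1 + 4·2 + 3)/6 = 12/6 = 2
te_B = (1 + 4·3 + 5)/6 = 18/6 = 3
te_C = (6 + 4·10 + 20)/6 = 66/6 = 11
te_D = (1 + 4·4 + 7)/6 = 24/6 = 4
te_E = (1 + 4·5 + 9)/6 = 30/6 = 5
te_F = (11 + 4·12 + 13)/6 = 72/6 = 12
te_G = (10 + 4·13 + 22)/6 = 84/6 = 14
te_H = (4 + 4·6 + 8)/6 = 36/6 = 6

Forward pass:
ES_A = 0; EF_A = 2
ES_B = 0; EF_B = 3
ES_C = max(EF_A=2, EF_B=3) = 3; EF_C = 3+11 = 14
ES_D = max(EF_B=3, EF_C=14) = 14; EF_D = 14+4 = 18
ES_E = 14; EF_E = 14+5 = 19
ES_F = max(EF_A=2, EF_B=3) = 3; EF_F = 3+12 = 15
ES_G = 3; EF_G = 3+14 = 17
ES_H = max(EF_A=2, EF_D=18, EF_E=19, EF_F=15, EF_G=17) = 19; EF_H = 19+6 = 25
Expected project duration μ = 25 days. Critical path: B → C → E → H.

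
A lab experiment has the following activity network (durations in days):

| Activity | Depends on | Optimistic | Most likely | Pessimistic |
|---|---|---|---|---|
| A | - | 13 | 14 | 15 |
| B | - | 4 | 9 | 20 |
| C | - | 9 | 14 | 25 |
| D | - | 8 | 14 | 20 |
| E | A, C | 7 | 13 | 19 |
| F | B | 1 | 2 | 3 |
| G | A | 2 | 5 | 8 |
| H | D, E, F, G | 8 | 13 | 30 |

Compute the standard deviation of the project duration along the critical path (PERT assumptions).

4.96 days

te_A = (13 + 4·14 + 15)/6 = 84/6 = 14; σ²_A = ((15−13)/6)² = 0.111
te_B = (4 + 4·9 + 20)/6 = 60/6 = 10; σ²_B = ((20−4)/6)² = 7.111
te_C = (9 + 4·14 + 25)/6 = 90/6 = 15; σ²_C = ((25−9)/6)² = 7.111
te_D = (8 + 4·14 + 20)/6 = 84/6 = 14; σ²_D = ((20−8)/6)² = 4.000
te_E = (7 + 4·13 + 19)/6 = 78/6 = 13; σ²_E = ((19−7)/6)² = 4.000
te_F = (1 + 4·2 + 3)/6 = 12/6 = 2; σ²_F = ((3−1)/6)² = 0.111
te_G = (2 + 4·5 + 8)/6 = 30/6 = 5; σ²_G = ((8−2)/6)² = 1.000
te_H = (8 + 4·13 + 30)/6 = 90/6 = 15; σ²_H = ((30−8)/6)² = 13.444

Forward pass:
ES_A = 0; EF_A = 14
ES_B = 0; EF_B = 10
ES_C = 0; EF_C = 15
ES_D = 0; EF_D = 14
ES_E = max(EF_A=14, EF_C=15) = 15; EF_E = 15+13 = 28
ES_F = 10; EF_F = 10+2 = 12
ES_G = 14; EF_G = 14+5 = 19
ES_H = max(EF_D=14, EF_E=28, EF_F=12, EF_G=19) = 28; EF_H = 28+15 = 43
Expected project duration μ = 43 days. Critical path: C → E → H.

Variance along critical path = 7.111 + 4.000 + 13.444 = 24.556
σ = √24.556 = 4.955 days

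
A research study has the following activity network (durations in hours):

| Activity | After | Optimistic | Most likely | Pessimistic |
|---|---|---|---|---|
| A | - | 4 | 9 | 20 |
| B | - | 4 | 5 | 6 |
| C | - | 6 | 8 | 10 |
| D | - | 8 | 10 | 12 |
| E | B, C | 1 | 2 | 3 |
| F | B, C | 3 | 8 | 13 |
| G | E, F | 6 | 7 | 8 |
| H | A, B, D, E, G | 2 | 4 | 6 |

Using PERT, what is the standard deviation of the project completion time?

te_A = (4 + 4·9 + 20)/6 = 60/6 = 10; σ²_A = ((20−4)/6)² = 7.111
te_B = (4 + 4·5 + 6)/6 = 30/6 = 5; σ²_B = ((6−4)/6)² = 0.111
te_C = (6 + 4·8 + 10)/6 = 48/6 = 8; σ²_C = ((10−6)/6)² = 0.444
te_D = (8 + 4·10 + 12)/6 = 60/6 = 10; σ²_D = ((12−8)/6)² = 0.444
te_E = (1 + 4·2 + 3)/6 = 12/6 = 2; σ²_E = ((3−1)/6)² = 0.111
te_F = (3 + 4·8 + 13)/6 = 48/6 = 8; σ²_F = ((13−3)/6)² = 2.778
te_G = (6 + 4·7 + 8)/6 = 42/6 = 7; σ²_G = ((8−6)/6)² = 0.111
te_H = (2 + 4·4 + 6)/6 = 24/6 = 4; σ²_H = ((6−2)/6)² = 0.444

Forward pass:
ES_A = 0; EF_A = 10
ES_B = 0; EF_B = 5
ES_C = 0; EF_C = 8
ES_D = 0; EF_D = 10
ES_E = max(EF_B=5, EF_C=8) = 8; EF_E = 8+2 = 10
ES_F = max(EF_B=5, EF_C=8) = 8; EF_F = 8+8 = 16
ES_G = max(EF_E=10, EF_F=16) = 16; EF_G = 16+7 = 23
ES_H = max(EF_A=10, EF_B=5, EF_D=10, EF_E=10, EF_G=23) = 23; EF_H = 23+4 = 27
Expected project duration μ = 27 hours. Critical path: C → F → G → H.

Variance along critical path = 0.444 + 2.778 + 0.111 + 0.444 = 3.778
σ = √3.778 = 1.944 hours

1.94 hours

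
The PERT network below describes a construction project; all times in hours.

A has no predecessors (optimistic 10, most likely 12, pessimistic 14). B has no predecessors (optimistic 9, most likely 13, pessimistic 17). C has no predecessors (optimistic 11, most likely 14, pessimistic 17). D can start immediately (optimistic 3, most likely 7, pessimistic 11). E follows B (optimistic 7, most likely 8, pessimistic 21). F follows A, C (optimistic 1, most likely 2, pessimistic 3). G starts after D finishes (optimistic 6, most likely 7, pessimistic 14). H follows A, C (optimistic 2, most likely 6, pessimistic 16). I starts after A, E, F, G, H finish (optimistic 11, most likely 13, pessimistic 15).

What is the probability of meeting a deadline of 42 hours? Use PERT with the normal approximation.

0.985

te_A = (10 + 4·12 + 14)/6 = 72/6 = 12; σ²_A = ((14−10)/6)² = 0.444
te_B = (9 + 4·13 + 17)/6 = 78/6 = 13; σ²_B = ((17−9)/6)² = 1.778
te_C = (11 + 4·14 + 17)/6 = 84/6 = 14; σ²_C = ((17−11)/6)² = 1.000
te_D = (3 + 4·7 + 11)/6 = 42/6 = 7; σ²_D = ((11−3)/6)² = 1.778
te_E = (7 + 4·8 + 21)/6 = 60/6 = 10; σ²_E = ((21−7)/6)² = 5.444
te_F = (1 + 4·2 + 3)/6 = 12/6 = 2; σ²_F = ((3−1)/6)² = 0.111
te_G = (6 + 4·7 + 14)/6 = 48/6 = 8; σ²_G = ((14−6)/6)² = 1.778
te_H = (2 + 4·6 + 16)/6 = 42/6 = 7; σ²_H = ((16−2)/6)² = 5.444
te_I = (11 + 4·13 + 15)/6 = 78/6 = 13; σ²_I = ((15−11)/6)² = 0.444

Forward pass:
ES_A = 0; EF_A = 12
ES_B = 0; EF_B = 13
ES_C = 0; EF_C = 14
ES_D = 0; EF_D = 7
ES_E = 13; EF_E = 13+10 = 23
ES_F = max(EF_A=12, EF_C=14) = 14; EF_F = 14+2 = 16
ES_G = 7; EF_G = 7+8 = 15
ES_H = max(EF_A=12, EF_C=14) = 14; EF_H = 14+7 = 21
ES_I = max(EF_A=12, EF_E=23, EF_F=16, EF_G=15, EF_H=21) = 23; EF_I = 23+13 = 36
Expected project duration μ = 36 hours. Critical path: B → E → I.

Variance along critical path = 1.778 + 5.444 + 0.444 = 7.667; σ = √7.667 = 2.769 hours.
Z = (42 − 36) / 2.769 = 2.167
P(T ≤ 42) = Φ(2.167) ≈ 0.985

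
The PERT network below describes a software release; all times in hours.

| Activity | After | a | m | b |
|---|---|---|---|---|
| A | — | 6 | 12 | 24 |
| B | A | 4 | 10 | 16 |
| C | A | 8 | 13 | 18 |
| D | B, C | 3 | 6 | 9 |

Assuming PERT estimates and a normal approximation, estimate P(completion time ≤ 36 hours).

te_A = (6 + 4·12 + 24)/6 = 78/6 = 13; σ²_A = ((24−6)/6)² = 9.000
te_B = (4 + 4·10 + 16)/6 = 60/6 = 10; σ²_B = ((16−4)/6)² = 4.000
te_C = (8 + 4·13 + 18)/6 = 78/6 = 13; σ²_C = ((18−8)/6)² = 2.778
te_D = (3 + 4·6 + 9)/6 = 36/6 = 6; σ²_D = ((9−3)/6)² = 1.000

Forward pass:
ES_A = 0; EF_A = 13
ES_B = 13; EF_B = 13+10 = 23
ES_C = 13; EF_C = 13+13 = 26
ES_D = max(EF_B=23, EF_C=26) = 26; EF_D = 26+6 = 32
Expected project duration μ = 32 hours. Critical path: A → C → D.

Variance along critical path = 9.000 + 2.778 + 1.000 = 12.778; σ = √12.778 = 3.575 hours.
Z = (36 − 32) / 3.575 = 1.119
P(T ≤ 36) = Φ(1.119) ≈ 0.868

0.868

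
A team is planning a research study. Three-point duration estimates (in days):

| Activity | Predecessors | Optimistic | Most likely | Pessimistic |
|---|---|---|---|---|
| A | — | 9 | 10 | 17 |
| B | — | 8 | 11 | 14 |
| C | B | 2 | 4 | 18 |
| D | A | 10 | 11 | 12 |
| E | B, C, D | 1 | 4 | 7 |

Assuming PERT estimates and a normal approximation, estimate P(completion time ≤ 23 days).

0.039

te_A = (9 + 4·10 + 17)/6 = 66/6 = 11; σ²_A = ((17−9)/6)² = 1.778
te_B = (8 + 4·11 + 14)/6 = 66/6 = 11; σ²_B = ((14−8)/6)² = 1.000
te_C = (2 + 4·4 + 18)/6 = 36/6 = 6; σ²_C = ((18−2)/6)² = 7.111
te_D = (10 + 4·11 + 12)/6 = 66/6 = 11; σ²_D = ((12−10)/6)² = 0.111
te_E = (1 + 4·4 + 7)/6 = 24/6 = 4; σ²_E = ((7−1)/6)² = 1.000

Forward pass:
ES_A = 0; EF_A = 11
ES_B = 0; EF_B = 11
ES_C = 11; EF_C = 11+6 = 17
ES_D = 11; EF_D = 11+11 = 22
ES_E = max(EF_B=11, EF_C=17, EF_D=22) = 22; EF_E = 22+4 = 26
Expected project duration μ = 26 days. Critical path: A → D → E.

Variance along critical path = 1.778 + 0.111 + 1.000 = 2.889; σ = √2.889 = 1.700 days.
Z = (23 − 26) / 1.700 = -1.765
P(T ≤ 23) = Φ(-1.765) ≈ 0.039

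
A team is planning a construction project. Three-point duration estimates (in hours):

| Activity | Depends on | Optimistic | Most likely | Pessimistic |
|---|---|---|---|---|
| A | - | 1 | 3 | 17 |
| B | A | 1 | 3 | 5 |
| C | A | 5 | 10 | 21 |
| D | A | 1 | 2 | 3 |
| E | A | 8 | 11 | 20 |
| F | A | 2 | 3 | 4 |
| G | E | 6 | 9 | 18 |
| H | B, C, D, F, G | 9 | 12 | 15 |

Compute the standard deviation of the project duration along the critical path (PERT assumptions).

te_A = (1 + 4·3 + 17)/6 = 30/6 = 5; σ²_A = ((17−1)/6)² = 7.111
te_B = (1 + 4·3 + 5)/6 = 18/6 = 3; σ²_B = ((5−1)/6)² = 0.444
te_C = (5 + 4·10 + 21)/6 = 66/6 = 11; σ²_C = ((21−5)/6)² = 7.111
te_D = (1 + 4·2 + 3)/6 = 12/6 = 2; σ²_D = ((3−1)/6)² = 0.111
te_E = (8 + 4·11 + 20)/6 = 72/6 = 12; σ²_E = ((20−8)/6)² = 4.000
te_F = (2 + 4·3 + 4)/6 = 18/6 = 3; σ²_F = ((4−2)/6)² = 0.111
te_G = (6 + 4·9 + 18)/6 = 60/6 = 10; σ²_G = ((18−6)/6)² = 4.000
te_H = (9 + 4·12 + 15)/6 = 72/6 = 12; σ²_H = ((15−9)/6)² = 1.000

Forward pass:
ES_A = 0; EF_A = 5
ES_B = 5; EF_B = 5+3 = 8
ES_C = 5; EF_C = 5+11 = 16
ES_D = 5; EF_D = 5+2 = 7
ES_E = 5; EF_E = 5+12 = 17
ES_F = 5; EF_F = 5+3 = 8
ES_G = 17; EF_G = 17+10 = 27
ES_H = max(EF_B=8, EF_C=16, EF_D=7, EF_F=8, EF_G=27) = 27; EF_H = 27+12 = 39
Expected project duration μ = 39 hours. Critical path: A → E → G → H.

Variance along critical path = 7.111 + 4.000 + 4.000 + 1.000 = 16.111
σ = √16.111 = 4.014 hours

4.01 hours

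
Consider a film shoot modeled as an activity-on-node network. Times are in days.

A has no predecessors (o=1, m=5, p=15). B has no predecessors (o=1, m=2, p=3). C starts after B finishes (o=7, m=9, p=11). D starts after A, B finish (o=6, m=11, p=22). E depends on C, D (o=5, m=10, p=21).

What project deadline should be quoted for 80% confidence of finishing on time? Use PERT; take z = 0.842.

32.7 days

te_A = (1 + 4·5 + 15)/6 = 36/6 = 6; σ²_A = ((15−1)/6)² = 5.444
te_B = (1 + 4·2 + 3)/6 = 12/6 = 2; σ²_B = ((3−1)/6)² = 0.111
te_C = (7 + 4·9 + 11)/6 = 54/6 = 9; σ²_C = ((11−7)/6)² = 0.444
te_D = (6 + 4·11 + 22)/6 = 72/6 = 12; σ²_D = ((22−6)/6)² = 7.111
te_E = (5 + 4·10 + 21)/6 = 66/6 = 11; σ²_E = ((21−5)/6)² = 7.111

Forward pass:
ES_A = 0; EF_A = 6
ES_B = 0; EF_B = 2
ES_C = 2; EF_C = 2+9 = 11
ES_D = max(EF_A=6, EF_B=2) = 6; EF_D = 6+12 = 18
ES_E = max(EF_C=11, EF_D=18) = 18; EF_E = 18+11 = 29
Expected project duration μ = 29 days. Critical path: A → D → E.

Variance along critical path = 5.444 + 7.111 + 7.111 = 19.667; σ = 4.435 days.
D = μ + z·σ = 29 + 0.842·4.435 = 32.7 days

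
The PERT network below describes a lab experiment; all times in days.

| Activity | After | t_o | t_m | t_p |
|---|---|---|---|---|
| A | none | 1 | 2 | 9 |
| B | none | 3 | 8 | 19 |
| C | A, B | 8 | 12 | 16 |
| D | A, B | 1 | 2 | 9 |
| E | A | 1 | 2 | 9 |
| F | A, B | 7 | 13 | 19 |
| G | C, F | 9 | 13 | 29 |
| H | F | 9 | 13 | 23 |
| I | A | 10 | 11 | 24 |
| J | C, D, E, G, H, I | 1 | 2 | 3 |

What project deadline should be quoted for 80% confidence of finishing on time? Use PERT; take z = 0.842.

43.0 days

te_A = (1 + 4·2 + 9)/6 = 18/6 = 3; σ²_A = ((9−1)/6)² = 1.778
te_B = (3 + 4·8 + 19)/6 = 54/6 = 9; σ²_B = ((19−3)/6)² = 7.111
te_C = (8 + 4·12 + 16)/6 = 72/6 = 12; σ²_C = ((16−8)/6)² = 1.778
te_D = (1 + 4·2 + 9)/6 = 18/6 = 3; σ²_D = ((9−1)/6)² = 1.778
te_E = (1 + 4·2 + 9)/6 = 18/6 = 3; σ²_E = ((9−1)/6)² = 1.778
te_F = (7 + 4·13 + 19)/6 = 78/6 = 13; σ²_F = ((19−7)/6)² = 4.000
te_G = (9 + 4·13 + 29)/6 = 90/6 = 15; σ²_G = ((29−9)/6)² = 11.111
te_H = (9 + 4·13 + 23)/6 = 84/6 = 14; σ²_H = ((23−9)/6)² = 5.444
te_I = (10 + 4·11 + 24)/6 = 78/6 = 13; σ²_I = ((24−10)/6)² = 5.444
te_J = (1 + 4·2 + 3)/6 = 12/6 = 2; σ²_J = ((3−1)/6)² = 0.111

Forward pass:
ES_A = 0; EF_A = 3
ES_B = 0; EF_B = 9
ES_C = max(EF_A=3, EF_B=9) = 9; EF_C = 9+12 = 21
ES_D = max(EF_A=3, EF_B=9) = 9; EF_D = 9+3 = 12
ES_E = 3; EF_E = 3+3 = 6
ES_F = max(EF_A=3, EF_B=9) = 9; EF_F = 9+13 = 22
ES_G = max(EF_C=21, EF_F=22) = 22; EF_G = 22+15 = 37
ES_H = 22; EF_H = 22+14 = 36
ES_I = 3; EF_I = 3+13 = 16
ES_J = max(EF_C=21, EF_D=12, EF_E=6, EF_G=37, EF_H=36, EF_I=16) = 37; EF_J = 37+2 = 39
Expected project duration μ = 39 days. Critical path: B → F → G → J.

Variance along critical path = 7.111 + 4.000 + 11.111 + 0.111 = 22.333; σ = 4.726 days.
D = μ + z·σ = 39 + 0.842·4.726 = 43.0 days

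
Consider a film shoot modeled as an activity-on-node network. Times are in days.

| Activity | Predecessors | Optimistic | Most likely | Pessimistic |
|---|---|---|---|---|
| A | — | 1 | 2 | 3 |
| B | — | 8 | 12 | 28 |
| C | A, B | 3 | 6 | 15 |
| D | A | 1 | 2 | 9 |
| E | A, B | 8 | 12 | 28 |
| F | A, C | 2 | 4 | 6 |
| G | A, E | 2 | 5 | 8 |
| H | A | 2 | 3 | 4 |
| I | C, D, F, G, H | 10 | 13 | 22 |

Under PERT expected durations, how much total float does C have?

te_A = (1 + 4·2 + 3)/6 = 12/6 = 2
te_B = (8 + 4·12 + 28)/6 = 84/6 = 14
te_C = (3 + 4·6 + 15)/6 = 42/6 = 7
te_D = (1 + 4·2 + 9)/6 = 18/6 = 3
te_E = (8 + 4·12 + 28)/6 = 84/6 = 14
te_F = (2 + 4·4 + 6)/6 = 24/6 = 4
te_G = (2 + 4·5 + 8)/6 = 30/6 = 5
te_H = (2 + 4·3 + 4)/6 = 18/6 = 3
te_I = (10 + 4·13 + 22)/6 = 84/6 = 14

Forward pass:
ES_A = 0; EF_A = 2
ES_B = 0; EF_B = 14
ES_C = max(EF_A=2, EF_B=14) = 14; EF_C = 14+7 = 21
ES_D = 2; EF_D = 2+3 = 5
ES_E = max(EF_A=2, EF_B=14) = 14; EF_E = 14+14 = 28
ES_F = max(EF_A=2, EF_C=21) = 21; EF_F = 21+4 = 25
ES_G = max(EF_A=2, EF_E=28) = 28; EF_G = 28+5 = 33
ES_H = 2; EF_H = 2+3 = 5
ES_I = max(EF_C=21, EF_D=5, EF_F=25, EF_G=33, EF_H=5) = 33; EF_I = 33+14 = 47
Expected project duration μ = 47 days. Critical path: B → E → G → I.

Backward pass:
LF_I = 47; LS_I = 47−14 = 33
LF_H = LS_I = 33; LS_H = 33−3 = 30
LF_G = LS_I = 33; LS_G = 33−5 = 28
LF_F = LS_I = 33; LS_F = 33−4 = 29
LF_E = LS_G = 28; LS_E = 28−14 = 14
LF_D = LS_I = 33; LS_D = 33−3 = 30
LF_C = min(LS_F=29, LS_I=33) = 29; LS_C = 29−7 = 22
LF_B = min(LS_C=22, LS_E=14) = 14; LS_B = 14−14 = 0
LF_A = min(LS_C=22, LS_D=30, LS_E=14, LS_F=29, LS_G=28, LS_H=30) = 14; LS_A = 14−2 = 12
Slack_C = LS_C − ES_C = 22 − 14 = 8

8 days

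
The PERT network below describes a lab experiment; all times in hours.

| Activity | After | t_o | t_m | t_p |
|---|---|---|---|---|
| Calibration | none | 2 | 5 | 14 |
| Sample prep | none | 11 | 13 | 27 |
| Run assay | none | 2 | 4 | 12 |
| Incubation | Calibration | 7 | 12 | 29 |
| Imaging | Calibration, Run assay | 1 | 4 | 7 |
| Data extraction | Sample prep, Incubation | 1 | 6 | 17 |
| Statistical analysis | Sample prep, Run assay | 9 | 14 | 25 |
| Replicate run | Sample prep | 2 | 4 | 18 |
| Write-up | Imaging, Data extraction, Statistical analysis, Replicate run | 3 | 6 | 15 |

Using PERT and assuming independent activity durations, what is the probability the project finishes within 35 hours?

0.320

te_Calibration = (2 + 4·5 + 14)/6 = 36/6 = 6; σ²_Calibration = ((14−2)/6)² = 4.000
te_Sample prep = (11 + 4·13 + 27)/6 = 90/6 = 15; σ²_Sample prep = ((27−11)/6)² = 7.111
te_Run assay = (2 + 4·4 + 12)/6 = 30/6 = 5; σ²_Run assay = ((12−2)/6)² = 2.778
te_Incubation = (7 + 4·12 + 29)/6 = 84/6 = 14; σ²_Incubation = ((29−7)/6)² = 13.444
te_Imaging = (1 + 4·4 + 7)/6 = 24/6 = 4; σ²_Imaging = ((7−1)/6)² = 1.000
te_Data extraction = (1 + 4·6 + 17)/6 = 42/6 = 7; σ²_Data extraction = ((17−1)/6)² = 7.111
te_Statistical analysis = (9 + 4·14 + 25)/6 = 90/6 = 15; σ²_Statistical analysis = ((25−9)/6)² = 7.111
te_Replicate run = (2 + 4·4 + 18)/6 = 36/6 = 6; σ²_Replicate run = ((18−2)/6)² = 7.111
te_Write-up = (3 + 4·6 + 15)/6 = 42/6 = 7; σ²_Write-up = ((15−3)/6)² = 4.000

Forward pass:
ES_Calibration = 0; EF_Calibration = 6
ES_Sample prep = 0; EF_Sample prep = 15
ES_Run assay = 0; EF_Run assay = 5
ES_Incubation = 6; EF_Incubation = 6+14 = 20
ES_Imaging = max(EF_Calibration=6, EF_Run assay=5) = 6; EF_Imaging = 6+4 = 10
ES_Data extraction = max(EF_Sample prep=15, EF_Incubation=20) = 20; EF_Data extraction = 20+7 = 27
ES_Statistical analysis = max(EF_Sample prep=15, EF_Run assay=5) = 15; EF_Statistical analysis = 15+15 = 30
ES_Replicate run = 15; EF_Replicate run = 15+6 = 21
ES_Write-up = max(EF_Imaging=10, EF_Data extraction=27, EF_Statistical analysis=30, EF_Replicate run=21) = 30; EF_Write-up = 30+7 = 37
Expected project duration μ = 37 hours. Critical path: Sample prep → Statistical analysis → Write-up.

Variance along critical path = 7.111 + 7.111 + 4.000 = 18.222; σ = √18.222 = 4.269 hours.
Z = (35 − 37) / 4.269 = -0.469
P(T ≤ 35) = Φ(-0.469) ≈ 0.320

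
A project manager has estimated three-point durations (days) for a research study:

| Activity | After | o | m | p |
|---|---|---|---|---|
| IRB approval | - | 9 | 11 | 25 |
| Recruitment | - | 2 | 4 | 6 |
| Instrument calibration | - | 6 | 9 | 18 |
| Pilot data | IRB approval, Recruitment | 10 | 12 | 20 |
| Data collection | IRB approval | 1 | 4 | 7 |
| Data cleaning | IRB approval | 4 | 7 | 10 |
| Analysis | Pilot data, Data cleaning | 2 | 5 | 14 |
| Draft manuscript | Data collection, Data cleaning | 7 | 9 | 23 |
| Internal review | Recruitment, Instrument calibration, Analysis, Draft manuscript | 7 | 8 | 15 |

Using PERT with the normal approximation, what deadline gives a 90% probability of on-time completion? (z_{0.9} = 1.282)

46.1 days

te_IRB approval = (9 + 4·11 + 25)/6 = 78/6 = 13; σ²_IRB approval = ((25−9)/6)² = 7.111
te_Recruitment = (2 + 4·4 + 6)/6 = 24/6 = 4; σ²_Recruitment = ((6−2)/6)² = 0.444
te_Instrument calibration = (6 + 4·9 + 18)/6 = 60/6 = 10; σ²_Instrument calibration = ((18−6)/6)² = 4.000
te_Pilot data = (10 + 4·12 + 20)/6 = 78/6 = 13; σ²_Pilot data = ((20−10)/6)² = 2.778
te_Data collection = (1 + 4·4 + 7)/6 = 24/6 = 4; σ²_Data collection = ((7−1)/6)² = 1.000
te_Data cleaning = (4 + 4·7 + 10)/6 = 42/6 = 7; σ²_Data cleaning = ((10−4)/6)² = 1.000
te_Analysis = (2 + 4·5 + 14)/6 = 36/6 = 6; σ²_Analysis = ((14−2)/6)² = 4.000
te_Draft manuscript = (7 + 4·9 + 23)/6 = 66/6 = 11; σ²_Draft manuscript = ((23−7)/6)² = 7.111
te_Internal review = (7 + 4·8 + 15)/6 = 54/6 = 9; σ²_Internal review = ((15−7)/6)² = 1.778

Forward pass:
ES_IRB approval = 0; EF_IRB approval = 13
ES_Recruitment = 0; EF_Recruitment = 4
ES_Instrument calibration = 0; EF_Instrument calibration = 10
ES_Pilot data = max(EF_IRB approval=13, EF_Recruitment=4) = 13; EF_Pilot data = 13+13 = 26
ES_Data collection = 13; EF_Data collection = 13+4 = 17
ES_Data cleaning = 13; EF_Data cleaning = 13+7 = 20
ES_Analysis = max(EF_Pilot data=26, EF_Data cleaning=20) = 26; EF_Analysis = 26+6 = 32
ES_Draft manuscript = max(EF_Data collection=17, EF_Data cleaning=20) = 20; EF_Draft manuscript = 20+11 = 31
ES_Internal review = max(EF_Recruitment=4, EF_Instrument calibration=10, EF_Analysis=32, EF_Draft manuscript=31) = 32; EF_Internal review = 32+9 = 41
Expected project duration μ = 41 days. Critical path: IRB approval → Pilot data → Analysis → Internal review.

Variance along critical path = 7.111 + 2.778 + 4.000 + 1.778 = 15.667; σ = 3.958 days.
D = μ + z·σ = 41 + 1.282·3.958 = 46.1 days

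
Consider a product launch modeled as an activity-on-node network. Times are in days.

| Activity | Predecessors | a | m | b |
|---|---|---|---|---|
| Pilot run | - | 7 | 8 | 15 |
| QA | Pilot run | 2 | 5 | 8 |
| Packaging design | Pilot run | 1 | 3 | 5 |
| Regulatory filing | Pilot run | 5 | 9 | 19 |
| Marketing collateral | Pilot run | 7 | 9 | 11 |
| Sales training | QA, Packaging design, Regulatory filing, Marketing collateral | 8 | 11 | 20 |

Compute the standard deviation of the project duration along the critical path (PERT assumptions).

te_Pilot run = (7 + 4·8 + 15)/6 = 54/6 = 9; σ²_Pilot run = ((15−7)/6)² = 1.778
te_QA = (2 + 4·5 + 8)/6 = 30/6 = 5; σ²_QA = ((8−2)/6)² = 1.000
te_Packaging design = (1 + 4·3 + 5)/6 = 18/6 = 3; σ²_Packaging design = ((5−1)/6)² = 0.444
te_Regulatory filing = (5 + 4·9 + 19)/6 = 60/6 = 10; σ²_Regulatory filing = ((19−5)/6)² = 5.444
te_Marketing collateral = (7 + 4·9 + 11)/6 = 54/6 = 9; σ²_Marketing collateral = ((11−7)/6)² = 0.444
te_Sales training = (8 + 4·11 + 20)/6 = 72/6 = 12; σ²_Sales training = ((20−8)/6)² = 4.000

Forward pass:
ES_Pilot run = 0; EF_Pilot run = 9
ES_QA = 9; EF_QA = 9+5 = 14
ES_Packaging design = 9; EF_Packaging design = 9+3 = 12
ES_Regulatory filing = 9; EF_Regulatory filing = 9+10 = 19
ES_Marketing collateral = 9; EF_Marketing collateral = 9+9 = 18
ES_Sales training = max(EF_QA=14, EF_Packaging design=12, EF_Regulatory filing=19, EF_Marketing collateral=18) = 19; EF_Sales training = 19+12 = 31
Expected project duration μ = 31 days. Critical path: Pilot run → Regulatory filing → Sales training.

Variance along critical path = 1.778 + 5.444 + 4.000 = 11.222
σ = √11.222 = 3.350 days

3.35 days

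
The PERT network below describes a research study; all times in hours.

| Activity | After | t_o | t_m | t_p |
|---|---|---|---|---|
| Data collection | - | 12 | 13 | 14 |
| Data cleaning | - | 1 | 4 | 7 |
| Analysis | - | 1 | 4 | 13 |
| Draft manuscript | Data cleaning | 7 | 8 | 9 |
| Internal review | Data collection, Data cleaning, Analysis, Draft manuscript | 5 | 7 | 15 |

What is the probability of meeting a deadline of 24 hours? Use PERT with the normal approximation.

0.961

te_Data collection = (12 + 4·13 + 14)/6 = 78/6 = 13; σ²_Data collection = ((14−12)/6)² = 0.111
te_Data cleaning = (1 + 4·4 + 7)/6 = 24/6 = 4; σ²_Data cleaning = ((7−1)/6)² = 1.000
te_Analysis = (1 + 4·4 + 13)/6 = 30/6 = 5; σ²_Analysis = ((13−1)/6)² = 4.000
te_Draft manuscript = (7 + 4·8 + 9)/6 = 48/6 = 8; σ²_Draft manuscript = ((9−7)/6)² = 0.111
te_Internal review = (5 + 4·7 + 15)/6 = 48/6 = 8; σ²_Internal review = ((15−5)/6)² = 2.778

Forward pass:
ES_Data collection = 0; EF_Data collection = 13
ES_Data cleaning = 0; EF_Data cleaning = 4
ES_Analysis = 0; EF_Analysis = 5
ES_Draft manuscript = 4; EF_Draft manuscript = 4+8 = 12
ES_Internal review = max(EF_Data collection=13, EF_Data cleaning=4, EF_Analysis=5, EF_Draft manuscript=12) = 13; EF_Internal review = 13+8 = 21
Expected project duration μ = 21 hours. Critical path: Data collection → Internal review.

Variance along critical path = 0.111 + 2.778 = 2.889; σ = √2.889 = 1.700 hours.
Z = (24 − 21) / 1.700 = 1.765
P(T ≤ 24) = Φ(1.765) ≈ 0.961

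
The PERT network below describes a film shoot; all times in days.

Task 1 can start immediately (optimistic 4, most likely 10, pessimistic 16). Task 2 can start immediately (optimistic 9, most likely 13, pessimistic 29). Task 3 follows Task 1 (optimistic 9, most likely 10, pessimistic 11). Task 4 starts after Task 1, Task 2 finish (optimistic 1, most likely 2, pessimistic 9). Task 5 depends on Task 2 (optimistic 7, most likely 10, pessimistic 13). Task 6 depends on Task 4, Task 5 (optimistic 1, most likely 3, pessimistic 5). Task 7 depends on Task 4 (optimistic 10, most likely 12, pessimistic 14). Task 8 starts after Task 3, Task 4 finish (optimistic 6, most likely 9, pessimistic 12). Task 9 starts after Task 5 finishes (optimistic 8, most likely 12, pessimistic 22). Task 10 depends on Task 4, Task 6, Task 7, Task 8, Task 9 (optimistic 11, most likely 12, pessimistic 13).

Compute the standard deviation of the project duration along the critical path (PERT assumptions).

4.20 days

te_Task 1 = (4 + 4·10 + 16)/6 = 60/6 = 10; σ²_Task 1 = ((16−4)/6)² = 4.000
te_Task 2 = (9 + 4·13 + 29)/6 = 90/6 = 15; σ²_Task 2 = ((29−9)/6)² = 11.111
te_Task 3 = (9 + 4·10 + 11)/6 = 60/6 = 10; σ²_Task 3 = ((11−9)/6)² = 0.111
te_Task 4 = (1 + 4·2 + 9)/6 = 18/6 = 3; σ²_Task 4 = ((9−1)/6)² = 1.778
te_Task 5 = (7 + 4·10 + 13)/6 = 60/6 = 10; σ²_Task 5 = ((13−7)/6)² = 1.000
te_Task 6 = (1 + 4·3 + 5)/6 = 18/6 = 3; σ²_Task 6 = ((5−1)/6)² = 0.444
te_Task 7 = (10 + 4·12 + 14)/6 = 72/6 = 12; σ²_Task 7 = ((14−10)/6)² = 0.444
te_Task 8 = (6 + 4·9 + 12)/6 = 54/6 = 9; σ²_Task 8 = ((12−6)/6)² = 1.000
te_Task 9 = (8 + 4·12 + 22)/6 = 78/6 = 13; σ²_Task 9 = ((22−8)/6)² = 5.444
te_Task 10 = (11 + 4·12 + 13)/6 = 72/6 = 12; σ²_Task 10 = ((13−11)/6)² = 0.111

Forward pass:
ES_Task 1 = 0; EF_Task 1 = 10
ES_Task 2 = 0; EF_Task 2 = 15
ES_Task 3 = 10; EF_Task 3 = 10+10 = 20
ES_Task 4 = max(EF_Task 1=10, EF_Task 2=15) = 15; EF_Task 4 = 15+3 = 18
ES_Task 5 = 15; EF_Task 5 = 15+10 = 25
ES_Task 6 = max(EF_Task 4=18, EF_Task 5=25) = 25; EF_Task 6 = 25+3 = 28
ES_Task 7 = 18; EF_Task 7 = 18+12 = 30
ES_Task 8 = max(EF_Task 3=20, EF_Task 4=18) = 20; EF_Task 8 = 20+9 = 29
ES_Task 9 = 25; EF_Task 9 = 25+13 = 38
ES_Task 10 = max(EF_Task 4=18, EF_Task 6=28, EF_Task 7=30, EF_Task 8=29, EF_Task 9=38) = 38; EF_Task 10 = 38+12 = 50
Expected project duration μ = 50 days. Critical path: Task 2 → Task 5 → Task 9 → Task 10.

Variance along critical path = 11.111 + 1.000 + 5.444 + 0.111 = 17.667
σ = √17.667 = 4.203 days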